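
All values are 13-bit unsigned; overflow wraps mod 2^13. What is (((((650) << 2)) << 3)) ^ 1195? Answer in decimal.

650 = 0001010001010
→ << 2 (mod 2^13) → 0101000101000 = 2600
→ << 3 (mod 2^13) → 1000101000000 = 4416
1195 = 0010010101011
→ ^ → 1010111101011 = 5611

5611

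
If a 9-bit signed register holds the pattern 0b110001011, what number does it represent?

-117

pattern = 110001011 (MSB is 1 ⇒ negative)
Invert: 001110100, add 1 → 001110101 = 117, so the value is -117.
(Equivalently: 395 - 2^9 = 395 - 512 = -117.)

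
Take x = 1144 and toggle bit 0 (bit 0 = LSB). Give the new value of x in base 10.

x = 010001111000
bit 0 is currently 0; toggle it via x ^ (1 << 0) = x ^ 1
→ 010001111001 = 1145

1145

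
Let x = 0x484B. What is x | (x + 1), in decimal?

x = 100100001001011 = 18507
x + 1 = 100100001001100
OR    = 100100001001111 = 18511
(x | (x + 1) sets the lowest cleared bit.)

18511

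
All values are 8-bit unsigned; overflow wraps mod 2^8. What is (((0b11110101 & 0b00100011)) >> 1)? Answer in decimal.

0b11110101 = 11110101
0b00100011 = 00100011
→ & → 00100001 = 33
→ >> 1 → 00010000 = 16

16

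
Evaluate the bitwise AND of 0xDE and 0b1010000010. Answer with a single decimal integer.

0xDE = 0011011110
b = 1010000010
AND → 0010000010 = 130

130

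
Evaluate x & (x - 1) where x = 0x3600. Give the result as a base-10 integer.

x = 11011000000000 = 13824
x - 1 = 11010111111111
AND   = 11010000000000 = 13312
(x & (x - 1) clears the lowest set bit of x.)

13312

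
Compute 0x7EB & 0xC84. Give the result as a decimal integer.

1152

0x7EB = 011111101011
0xC84 = 110010000100
AND → 010010000000 = 1152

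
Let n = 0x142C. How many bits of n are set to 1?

5

0x142C = 1010000101100
Count the 1s: 1 + 1 + 1 + 1 + 1 = 5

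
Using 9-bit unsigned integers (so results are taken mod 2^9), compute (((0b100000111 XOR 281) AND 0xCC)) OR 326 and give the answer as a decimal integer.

0b100000111 = 100000111
281 = 100011001
→ XOR → 000011110 = 30
0xCC = 011001100
→ AND → 000001100 = 12
326 = 101000110
→ OR → 101001110 = 334

334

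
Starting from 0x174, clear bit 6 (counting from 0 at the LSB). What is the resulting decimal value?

x = 101110100
bit 6 is currently 1; clear it via x & ~(1 << 6) = x & ~64
→ 100110100 = 308

308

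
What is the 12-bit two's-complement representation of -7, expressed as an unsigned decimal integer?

7 in 12 bits: 000000000111
Invert: 111111111000
Add 1:  111111111001 = 4089
(Check: 2^12 - 7 = 4096 - 7 = 4089.)

4089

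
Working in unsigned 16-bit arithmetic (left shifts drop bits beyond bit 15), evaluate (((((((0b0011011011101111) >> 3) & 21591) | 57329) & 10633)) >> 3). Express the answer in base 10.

0b0011011011101111 = 0011011011101111
→ >> 3 → 0000011011011101 = 1757
21591 = 0101010001010111
→ & → 0000010001010101 = 1109
57329 = 1101111111110001
→ | → 1101111111110101 = 57333
10633 = 0010100110001001
→ & → 0000100110000001 = 2433
→ >> 3 → 0000000100110000 = 304

304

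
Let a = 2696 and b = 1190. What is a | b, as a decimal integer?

2696 = 101010001000
1190 = 010010100110
 OR → 111010101110 = 3758

3758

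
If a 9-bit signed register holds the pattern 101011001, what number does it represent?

-167

pattern = 101011001 (MSB is 1 ⇒ negative)
Invert: 010100110, add 1 → 010100111 = 167, so the value is -167.
(Equivalently: 345 - 2^9 = 345 - 512 = -167.)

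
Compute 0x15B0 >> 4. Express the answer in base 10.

0x15B0 = 1010110110000
shift right by 4 → 0000101011011 = 347
(equivalently, floor(5552 / 16))

347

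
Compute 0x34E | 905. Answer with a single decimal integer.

0x34E = 1101001110
905 = 1110001001
 OR → 1111001111 = 975

975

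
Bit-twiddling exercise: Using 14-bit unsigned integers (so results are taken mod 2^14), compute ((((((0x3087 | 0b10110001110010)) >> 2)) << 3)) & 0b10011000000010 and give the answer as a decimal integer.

8192

0x3087 = 11000010000111
0b10110001110010 = 10110001110010
→ | → 11110011110111 = 15607
→ >> 2 → 00111100111101 = 3901
→ << 3 (mod 2^14) → 11100111101000 = 14824
0b10011000000010 = 10011000000010
→ & → 10000000000000 = 8192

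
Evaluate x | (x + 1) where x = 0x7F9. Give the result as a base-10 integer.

x = 11111111001 = 2041
x + 1 = 11111111010
OR    = 11111111011 = 2043
(x | (x + 1) sets the lowest cleared bit.)

2043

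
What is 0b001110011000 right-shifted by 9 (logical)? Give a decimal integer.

x = 1110011000
shift right by 9 → 0000000001 = 1
(equivalently, floor(920 / 512))

1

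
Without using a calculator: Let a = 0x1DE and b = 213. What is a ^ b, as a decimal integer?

0x1DE = 111011110
213 = 011010101
XOR → 100001011 = 267

267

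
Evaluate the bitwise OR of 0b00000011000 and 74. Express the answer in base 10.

90

a = 0011000
74 = 1001010
 OR → 1011010 = 90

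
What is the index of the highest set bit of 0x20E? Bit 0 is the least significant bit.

9

0x20E = 1000001110
The topmost 1 is at position 9 (since 2^9 = 512 ≤ 526 < 1024).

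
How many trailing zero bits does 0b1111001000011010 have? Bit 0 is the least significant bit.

1

0b1111001000011010 = 1111001000011010
Trailing zeros: 1, so the lowest set bit is bit 1 (value 2).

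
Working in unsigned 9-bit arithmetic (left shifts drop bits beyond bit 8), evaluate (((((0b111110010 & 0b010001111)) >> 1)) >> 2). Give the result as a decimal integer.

0b111110010 = 111110010
0b010001111 = 010001111
→ & → 010000010 = 130
→ >> 1 → 001000001 = 65
→ >> 2 → 000010000 = 16

16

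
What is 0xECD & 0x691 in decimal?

0xECD = 111011001101
0x691 = 011010010001
AND → 011010000001 = 1665

1665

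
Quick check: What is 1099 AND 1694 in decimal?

1099 = 10001001011
1694 = 11010011110
AND → 10000001010 = 1034

1034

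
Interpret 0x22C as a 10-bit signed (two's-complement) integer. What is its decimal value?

pattern = 1000101100 (MSB is 1 ⇒ negative)
Invert: 0111010011, add 1 → 0111010100 = 468, so the value is -468.
(Equivalently: 556 - 2^10 = 556 - 1024 = -468.)

-468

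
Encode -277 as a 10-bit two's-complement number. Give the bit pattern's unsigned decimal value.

747

277 in 10 bits: 0100010101
Invert: 1011101010
Add 1:  1011101011 = 747
(Check: 2^10 - 277 = 1024 - 277 = 747.)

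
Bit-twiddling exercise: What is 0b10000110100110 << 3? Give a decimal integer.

x = 00010000110100110
shift left by 3 → 10000110100110000 = 68912
(equivalently, 8614 × 2^3 = 8614 × 8)

68912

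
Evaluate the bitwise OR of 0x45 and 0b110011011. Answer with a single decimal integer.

0x45 = 001000101
b = 110011011
 OR → 111011111 = 479

479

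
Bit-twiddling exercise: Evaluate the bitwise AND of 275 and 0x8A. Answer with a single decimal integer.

2

275 = 100010011
0x8A = 010001010
AND → 000000010 = 2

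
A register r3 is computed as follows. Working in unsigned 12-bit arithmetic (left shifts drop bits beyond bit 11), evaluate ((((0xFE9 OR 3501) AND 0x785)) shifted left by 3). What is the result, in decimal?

0xFE9 = 111111101001
3501 = 110110101101
→ OR → 111111101101 = 4077
0x785 = 011110000101
→ AND → 011110000101 = 1925
→ shifted left by 3 (mod 2^12) → 110000101000 = 3112

3112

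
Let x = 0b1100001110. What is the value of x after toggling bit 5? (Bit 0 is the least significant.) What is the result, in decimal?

814

x = 1100001110
bit 5 is currently 0; toggle it via x ^ (1 << 5) = x ^ 32
→ 1100101110 = 814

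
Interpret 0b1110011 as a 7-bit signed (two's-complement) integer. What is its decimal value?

-13

pattern = 1110011 (MSB is 1 ⇒ negative)
Invert: 0001100, add 1 → 0001101 = 13, so the value is -13.
(Equivalently: 115 - 2^7 = 115 - 128 = -13.)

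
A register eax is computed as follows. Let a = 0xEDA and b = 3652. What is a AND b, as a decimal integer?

3648

0xEDA = 111011011010
3652 = 111001000100
AND → 111001000000 = 3648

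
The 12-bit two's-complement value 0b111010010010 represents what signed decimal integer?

-366

pattern = 111010010010 (MSB is 1 ⇒ negative)
Invert: 000101101101, add 1 → 000101101110 = 366, so the value is -366.
(Equivalently: 3730 - 2^12 = 3730 - 4096 = -366.)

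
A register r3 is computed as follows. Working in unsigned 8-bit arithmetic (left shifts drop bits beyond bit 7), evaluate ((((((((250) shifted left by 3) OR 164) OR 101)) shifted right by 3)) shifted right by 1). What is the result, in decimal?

250 = 11111010
→ shifted left by 3 (mod 2^8) → 11010000 = 208
164 = 10100100
→ OR → 11110100 = 244
101 = 01100101
→ OR → 11110101 = 245
→ shifted right by 3 → 00011110 = 30
→ shifted right by 1 → 00001111 = 15

15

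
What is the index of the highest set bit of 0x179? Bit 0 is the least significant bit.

8

0x179 = 101111001
The topmost 1 is at position 8 (since 2^8 = 256 ≤ 377 < 512).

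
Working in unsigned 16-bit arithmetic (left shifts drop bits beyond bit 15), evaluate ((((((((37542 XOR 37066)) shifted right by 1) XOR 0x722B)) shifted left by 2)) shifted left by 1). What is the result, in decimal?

39144

37542 = 1001001010100110
37066 = 1001000011001010
→ XOR → 0000001001101100 = 620
→ shifted right by 1 → 0000000100110110 = 310
0x722B = 0111001000101011
→ XOR → 0111001100011101 = 29469
→ shifted left by 2 (mod 2^16) → 1100110001110100 = 52340
→ shifted left by 1 (mod 2^16) → 1001100011101000 = 39144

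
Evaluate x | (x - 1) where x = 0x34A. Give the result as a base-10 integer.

x = 1101001010 = 842
x - 1 = 1101001001
OR    = 1101001011 = 843
(x | (x - 1) sets all bits below the lowest set bit.)

843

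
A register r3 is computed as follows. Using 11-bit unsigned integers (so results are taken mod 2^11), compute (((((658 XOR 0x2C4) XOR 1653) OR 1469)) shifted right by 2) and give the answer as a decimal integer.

658 = 01010010010
0x2C4 = 01011000100
→ XOR → 00001010110 = 86
1653 = 11001110101
→ XOR → 11000100011 = 1571
1469 = 10110111101
→ OR → 11110111111 = 1983
→ shifted right by 2 → 00111101111 = 495

495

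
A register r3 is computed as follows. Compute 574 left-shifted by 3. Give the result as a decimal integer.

574 = 0001000111110
shift left by 3 → 1000111110000 = 4592
(equivalently, 574 × 2^3 = 574 × 8)

4592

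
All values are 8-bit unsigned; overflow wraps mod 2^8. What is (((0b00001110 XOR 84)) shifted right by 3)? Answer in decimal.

0b00001110 = 00001110
84 = 01010100
→ XOR → 01011010 = 90
→ shifted right by 3 → 00001011 = 11

11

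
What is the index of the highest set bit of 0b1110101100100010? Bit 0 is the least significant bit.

15

0b1110101100100010 = 1110101100100010
The topmost 1 is at position 15 (since 2^15 = 32768 ≤ 60194 < 65536).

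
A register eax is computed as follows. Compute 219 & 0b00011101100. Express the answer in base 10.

219 = 11011011
b = 11101100
AND → 11001000 = 200

200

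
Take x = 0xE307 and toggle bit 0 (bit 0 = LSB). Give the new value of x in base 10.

58118

x = 1110001100000111
bit 0 is currently 1; toggle it via x ^ (1 << 0) = x ^ 1
→ 1110001100000110 = 58118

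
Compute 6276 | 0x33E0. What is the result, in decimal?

15332

6276 = 01100010000100
0x33E0 = 11001111100000
 OR → 11101111100100 = 15332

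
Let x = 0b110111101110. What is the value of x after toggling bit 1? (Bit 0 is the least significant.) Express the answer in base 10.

3564

x = 110111101110
bit 1 is currently 1; toggle it via x ^ (1 << 1) = x ^ 2
→ 110111101100 = 3564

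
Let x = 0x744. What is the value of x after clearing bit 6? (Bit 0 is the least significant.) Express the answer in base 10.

x = 11101000100
bit 6 is currently 1; clear it via x & ~(1 << 6) = x & ~64
→ 11100000100 = 1796

1796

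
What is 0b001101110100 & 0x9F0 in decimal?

368

a = 001101110100
0x9F0 = 100111110000
AND → 000101110000 = 368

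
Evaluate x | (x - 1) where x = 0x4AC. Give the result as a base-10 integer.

x = 10010101100 = 1196
x - 1 = 10010101011
OR    = 10010101111 = 1199
(x | (x - 1) sets all bits below the lowest set bit.)

1199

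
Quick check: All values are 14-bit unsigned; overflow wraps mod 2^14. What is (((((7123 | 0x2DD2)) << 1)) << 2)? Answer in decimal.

16024

7123 = 01101111010011
0x2DD2 = 10110111010010
→ | → 11111111010011 = 16339
→ << 1 (mod 2^14) → 11111110100110 = 16294
→ << 2 (mod 2^14) → 11111010011000 = 16024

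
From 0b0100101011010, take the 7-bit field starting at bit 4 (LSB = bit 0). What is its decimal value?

v = 0100101011010
Shift right by 4: 010010101
Mask low 7 bits: 0010101 = 21

21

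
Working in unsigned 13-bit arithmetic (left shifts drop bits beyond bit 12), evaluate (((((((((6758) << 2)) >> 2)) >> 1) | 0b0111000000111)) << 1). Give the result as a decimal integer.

6758 = 1101001100110
→ << 2 (mod 2^13) → 0100110011000 = 2456
→ >> 2 → 0001001100110 = 614
→ >> 1 → 0000100110011 = 307
0b0111000000111 = 0111000000111
→ | → 0111100110111 = 3895
→ << 1 (mod 2^13) → 1111001101110 = 7790

7790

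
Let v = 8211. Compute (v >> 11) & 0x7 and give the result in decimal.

v = 10000000010011
Shift right by 11: 100
Mask low 3 bits: 100 = 4

4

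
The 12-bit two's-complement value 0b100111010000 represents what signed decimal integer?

pattern = 100111010000 (MSB is 1 ⇒ negative)
Invert: 011000101111, add 1 → 011000110000 = 1584, so the value is -1584.
(Equivalently: 2512 - 2^12 = 2512 - 4096 = -1584.)

-1584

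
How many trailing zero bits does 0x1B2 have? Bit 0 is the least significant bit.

1

0x1B2 = 110110010
Trailing zeros: 1, so the lowest set bit is bit 1 (value 2).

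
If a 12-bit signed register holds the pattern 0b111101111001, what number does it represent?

-135

pattern = 111101111001 (MSB is 1 ⇒ negative)
Invert: 000010000110, add 1 → 000010000111 = 135, so the value is -135.
(Equivalently: 3961 - 2^12 = 3961 - 4096 = -135.)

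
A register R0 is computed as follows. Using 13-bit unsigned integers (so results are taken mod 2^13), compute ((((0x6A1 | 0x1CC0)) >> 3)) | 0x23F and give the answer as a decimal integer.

0x6A1 = 0011010100001
0x1CC0 = 1110011000000
→ | → 1111011100001 = 7905
→ >> 3 → 0001111011100 = 988
0x23F = 0001000111111
→ | → 0001111111111 = 1023

1023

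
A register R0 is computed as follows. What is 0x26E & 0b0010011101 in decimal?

12

0x26E = 1001101110
b = 0010011101
AND → 0000001100 = 12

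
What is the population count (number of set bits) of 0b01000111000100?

5

n = 1000111000100
Count the 1s: 1 + 1 + 1 + 1 + 1 = 5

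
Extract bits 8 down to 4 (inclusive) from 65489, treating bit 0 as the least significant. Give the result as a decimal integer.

v = 1111111111010001
Shift right by 4: 111111111101
Mask low 5 bits: 11101 = 29

29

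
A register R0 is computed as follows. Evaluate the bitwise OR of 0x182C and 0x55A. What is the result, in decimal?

7550

0x182C = 1100000101100
0x55A = 0010101011010
 OR → 1110101111110 = 7550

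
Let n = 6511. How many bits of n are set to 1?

9

6511 = 1100101101111
Count the 1s: 1 + 1 + 1 + 1 + 1 + 1 + 1 + 1 + 1 = 9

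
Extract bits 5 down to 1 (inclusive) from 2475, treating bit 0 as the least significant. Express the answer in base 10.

v = 100110101011
Shift right by 1: 10011010101
Mask low 5 bits: 10101 = 21

21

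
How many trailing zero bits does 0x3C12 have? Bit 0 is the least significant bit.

0x3C12 = 11110000010010
Trailing zeros: 1, so the lowest set bit is bit 1 (value 2).

1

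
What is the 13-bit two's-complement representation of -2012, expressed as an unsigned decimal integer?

2012 in 13 bits: 0011111011100
Invert: 1100000100011
Add 1:  1100000100100 = 6180
(Check: 2^13 - 2012 = 8192 - 2012 = 6180.)

6180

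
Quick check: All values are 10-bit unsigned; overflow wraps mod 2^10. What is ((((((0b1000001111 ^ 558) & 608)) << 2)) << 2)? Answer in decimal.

0b1000001111 = 1000001111
558 = 1000101110
→ ^ → 0000100001 = 33
608 = 1001100000
→ & → 0000100000 = 32
→ << 2 (mod 2^10) → 0010000000 = 128
→ << 2 (mod 2^10) → 1000000000 = 512

512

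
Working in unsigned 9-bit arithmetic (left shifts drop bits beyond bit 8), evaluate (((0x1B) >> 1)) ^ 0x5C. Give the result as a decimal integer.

0x1B = 000011011
→ >> 1 → 000001101 = 13
0x5C = 001011100
→ ^ → 001010001 = 81

81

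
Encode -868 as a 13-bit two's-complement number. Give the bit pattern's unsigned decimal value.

7324

868 in 13 bits: 0001101100100
Invert: 1110010011011
Add 1:  1110010011100 = 7324
(Check: 2^13 - 868 = 8192 - 868 = 7324.)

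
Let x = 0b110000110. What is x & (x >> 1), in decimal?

x = 110000110 = 390
x>>1 = 011000011
AND  = 010000010 = 130
(x & (x >> 1) has a 1 wherever x has two consecutive 1 bits.)

130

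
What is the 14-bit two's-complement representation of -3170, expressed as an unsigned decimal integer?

3170 in 14 bits: 00110001100010
Invert: 11001110011101
Add 1:  11001110011110 = 13214
(Check: 2^14 - 3170 = 16384 - 3170 = 13214.)

13214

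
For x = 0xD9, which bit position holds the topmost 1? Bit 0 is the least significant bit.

0xD9 = 11011001
The topmost 1 is at position 7 (since 2^7 = 128 ≤ 217 < 256).

7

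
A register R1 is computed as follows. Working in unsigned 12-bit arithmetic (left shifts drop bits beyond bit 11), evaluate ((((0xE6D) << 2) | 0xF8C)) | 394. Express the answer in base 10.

0xE6D = 111001101101
→ << 2 (mod 2^12) → 100110110100 = 2484
0xF8C = 111110001100
→ | → 111110111100 = 4028
394 = 000110001010
→ | → 111110111110 = 4030

4030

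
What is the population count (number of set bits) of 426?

426 = 110101010
Count the 1s: 1 + 1 + 1 + 1 + 1 = 5

5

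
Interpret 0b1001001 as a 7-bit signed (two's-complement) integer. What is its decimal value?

pattern = 1001001 (MSB is 1 ⇒ negative)
Invert: 0110110, add 1 → 0110111 = 55, so the value is -55.
(Equivalently: 73 - 2^7 = 73 - 128 = -55.)

-55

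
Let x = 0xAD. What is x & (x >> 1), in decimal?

4

x = 10101101 = 173
x>>1 = 01010110
AND  = 00000100 = 4
(x & (x >> 1) has a 1 wherever x has two consecutive 1 bits.)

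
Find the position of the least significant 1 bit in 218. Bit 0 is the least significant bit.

1

218 = 11011010
Trailing zeros: 1, so the lowest set bit is bit 1 (value 2).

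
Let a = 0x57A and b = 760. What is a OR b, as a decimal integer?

0x57A = 10101111010
760 = 01011111000
 OR → 11111111010 = 2042

2042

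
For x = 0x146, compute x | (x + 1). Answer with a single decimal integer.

x = 101000110 = 326
x + 1 = 101000111
OR    = 101000111 = 327
(x | (x + 1) sets the lowest cleared bit.)

327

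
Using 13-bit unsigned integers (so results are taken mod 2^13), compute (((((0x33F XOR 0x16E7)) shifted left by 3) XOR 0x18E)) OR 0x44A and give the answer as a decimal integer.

0x33F = 0001100111111
0x16E7 = 1011011100111
→ XOR → 1010111011000 = 5592
→ shifted left by 3 (mod 2^13) → 0111011000000 = 3776
0x18E = 0000110001110
→ XOR → 0111101001110 = 3918
0x44A = 0010001001010
→ OR → 0111101001110 = 3918

3918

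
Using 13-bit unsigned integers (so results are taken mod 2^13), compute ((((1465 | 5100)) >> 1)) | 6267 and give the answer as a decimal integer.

7167

1465 = 0010110111001
5100 = 1001111101100
→ | → 1011111111101 = 6141
→ >> 1 → 0101111111110 = 3070
6267 = 1100001111011
→ | → 1101111111111 = 7167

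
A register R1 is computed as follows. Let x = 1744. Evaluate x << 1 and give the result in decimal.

3488

1744 = 011011010000
shift left by 1 → 110110100000 = 3488
(equivalently, 1744 × 2^1 = 1744 × 2)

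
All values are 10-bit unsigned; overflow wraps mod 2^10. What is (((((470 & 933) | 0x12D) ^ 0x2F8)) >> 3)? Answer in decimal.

470 = 0111010110
933 = 1110100101
→ & → 0110000100 = 388
0x12D = 0100101101
→ | → 0110101101 = 429
0x2F8 = 1011111000
→ ^ → 1101010101 = 853
→ >> 3 → 0001101010 = 106

106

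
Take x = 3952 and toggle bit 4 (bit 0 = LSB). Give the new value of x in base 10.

3936

x = 0111101110000
bit 4 is currently 1; toggle it via x ^ (1 << 4) = x ^ 16
→ 0111101100000 = 3936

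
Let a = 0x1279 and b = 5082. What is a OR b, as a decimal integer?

5115

0x1279 = 1001001111001
5082 = 1001111011010
 OR → 1001111111011 = 5115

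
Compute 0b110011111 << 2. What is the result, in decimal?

1660

x = 00110011111
shift left by 2 → 11001111100 = 1660
(equivalently, 415 × 2^2 = 415 × 4)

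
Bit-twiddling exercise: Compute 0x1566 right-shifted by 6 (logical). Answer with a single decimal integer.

0x1566 = 1010101100110
shift right by 6 → 0000001010101 = 85
(equivalently, floor(5478 / 64))

85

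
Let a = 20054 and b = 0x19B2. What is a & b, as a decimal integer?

20054 = 100111001010110
0x19B2 = 001100110110010
AND → 000100000010010 = 2066

2066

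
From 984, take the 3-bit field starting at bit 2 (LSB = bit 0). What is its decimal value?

6

v = 1111011000
Shift right by 2: 11110110
Mask low 3 bits: 110 = 6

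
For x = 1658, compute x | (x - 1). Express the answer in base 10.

x = 11001111010 = 1658
x - 1 = 11001111001
OR    = 11001111011 = 1659
(x | (x - 1) sets all bits below the lowest set bit.)

1659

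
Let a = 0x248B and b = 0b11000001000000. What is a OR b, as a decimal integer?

0x248B = 10010010001011
b = 11000001000000
 OR → 11010011001011 = 13515

13515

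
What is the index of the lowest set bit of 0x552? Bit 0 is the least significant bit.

0x552 = 10101010010
Trailing zeros: 1, so the lowest set bit is bit 1 (value 2).

1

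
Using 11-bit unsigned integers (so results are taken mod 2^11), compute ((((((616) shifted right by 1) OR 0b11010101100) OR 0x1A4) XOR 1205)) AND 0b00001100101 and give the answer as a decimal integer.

1

616 = 01001101000
→ shifted right by 1 → 00100110100 = 308
0b11010101100 = 11010101100
→ OR → 11110111100 = 1980
0x1A4 = 00110100100
→ OR → 11110111100 = 1980
1205 = 10010110101
→ XOR → 01100001001 = 777
0b00001100101 = 00001100101
→ AND → 00000000001 = 1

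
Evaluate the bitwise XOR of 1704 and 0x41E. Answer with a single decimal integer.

694

1704 = 11010101000
0x41E = 10000011110
XOR → 01010110110 = 694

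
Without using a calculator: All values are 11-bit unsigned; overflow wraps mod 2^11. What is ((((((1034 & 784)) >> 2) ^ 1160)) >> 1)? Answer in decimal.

1034 = 10000001010
784 = 01100010000
→ & → 00000000000 = 0
→ >> 2 → 00000000000 = 0
1160 = 10010001000
→ ^ → 10010001000 = 1160
→ >> 1 → 01001000100 = 580

580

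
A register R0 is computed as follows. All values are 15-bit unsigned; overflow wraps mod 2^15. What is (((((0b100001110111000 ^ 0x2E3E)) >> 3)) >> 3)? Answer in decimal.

438

0b100001110111000 = 100001110111000
0x2E3E = 010111000111110
→ ^ → 110110110000110 = 28038
→ >> 3 → 000110110110000 = 3504
→ >> 3 → 000000110110110 = 438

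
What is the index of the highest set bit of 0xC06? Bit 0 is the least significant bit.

11

0xC06 = 110000000110
The topmost 1 is at position 11 (since 2^11 = 2048 ≤ 3078 < 4096).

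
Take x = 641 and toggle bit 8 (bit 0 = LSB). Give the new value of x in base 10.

897

x = 1010000001
bit 8 is currently 0; toggle it via x ^ (1 << 8) = x ^ 256
→ 1110000001 = 897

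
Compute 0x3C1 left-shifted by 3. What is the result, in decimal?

0x3C1 = 0001111000001
shift left by 3 → 1111000001000 = 7688
(equivalently, 961 × 2^3 = 961 × 8)

7688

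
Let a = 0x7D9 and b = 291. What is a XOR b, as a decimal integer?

1786

0x7D9 = 11111011001
291 = 00100100011
XOR → 11011111010 = 1786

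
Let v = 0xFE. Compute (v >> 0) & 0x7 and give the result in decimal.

6

v = 011111110
Shift right by 0: 011111110
Mask low 3 bits: 110 = 6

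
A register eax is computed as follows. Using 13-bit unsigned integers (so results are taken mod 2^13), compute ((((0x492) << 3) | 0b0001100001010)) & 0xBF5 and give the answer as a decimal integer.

0x492 = 0010010010010
→ << 3 (mod 2^13) → 0010010010000 = 1168
0b0001100001010 = 0001100001010
→ | → 0011110011010 = 1946
0xBF5 = 0101111110101
→ & → 0001110010000 = 912

912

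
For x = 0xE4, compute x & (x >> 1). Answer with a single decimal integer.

96

x = 11100100 = 228
x>>1 = 01110010
AND  = 01100000 = 96
(x & (x >> 1) has a 1 wherever x has two consecutive 1 bits.)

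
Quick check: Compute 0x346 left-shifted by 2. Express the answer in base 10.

0x346 = 001101000110
shift left by 2 → 110100011000 = 3352
(equivalently, 838 × 2^2 = 838 × 4)

3352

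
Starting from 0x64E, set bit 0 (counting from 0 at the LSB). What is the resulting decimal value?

x = 011001001110
bit 0 is currently 0; set it via x | (1 << 0) = x | 1
→ 011001001111 = 1615

1615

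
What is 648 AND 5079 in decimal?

648 = 0001010001000
5079 = 1001111010111
AND → 0001010000000 = 640

640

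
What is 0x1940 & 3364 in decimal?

0x1940 = 1100101000000
3364 = 0110100100100
AND → 0100100000000 = 2304

2304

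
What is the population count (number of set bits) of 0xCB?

5

0xCB = 11001011
Count the 1s: 1 + 1 + 1 + 1 + 1 = 5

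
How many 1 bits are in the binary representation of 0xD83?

6

0xD83 = 110110000011
Count the 1s: 1 + 1 + 1 + 1 + 1 + 1 = 6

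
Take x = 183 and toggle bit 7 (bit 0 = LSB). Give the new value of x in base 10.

55

x = 00000010110111
bit 7 is currently 1; toggle it via x ^ (1 << 7) = x ^ 128
→ 00000000110111 = 55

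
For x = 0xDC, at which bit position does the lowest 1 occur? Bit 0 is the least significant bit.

2

0xDC = 11011100
Trailing zeros: 2, so the lowest set bit is bit 2 (value 4).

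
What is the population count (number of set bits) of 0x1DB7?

10

0x1DB7 = 1110110110111
Count the 1s: 1 + 1 + 1 + 1 + 1 + 1 + 1 + 1 + 1 + 1 = 10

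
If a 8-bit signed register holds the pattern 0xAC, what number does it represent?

pattern = 10101100 (MSB is 1 ⇒ negative)
Invert: 01010011, add 1 → 01010100 = 84, so the value is -84.
(Equivalently: 172 - 2^8 = 172 - 256 = -84.)

-84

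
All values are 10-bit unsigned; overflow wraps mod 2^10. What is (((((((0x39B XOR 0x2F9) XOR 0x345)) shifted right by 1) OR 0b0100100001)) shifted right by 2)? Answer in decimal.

76

0x39B = 1110011011
0x2F9 = 1011111001
→ XOR → 0101100010 = 354
0x345 = 1101000101
→ XOR → 1000100111 = 551
→ shifted right by 1 → 0100010011 = 275
0b0100100001 = 0100100001
→ OR → 0100110011 = 307
→ shifted right by 2 → 0001001100 = 76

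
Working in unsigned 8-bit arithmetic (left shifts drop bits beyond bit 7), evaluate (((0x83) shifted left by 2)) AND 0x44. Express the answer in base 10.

4

0x83 = 10000011
→ shifted left by 2 (mod 2^8) → 00001100 = 12
0x44 = 01000100
→ AND → 00000100 = 4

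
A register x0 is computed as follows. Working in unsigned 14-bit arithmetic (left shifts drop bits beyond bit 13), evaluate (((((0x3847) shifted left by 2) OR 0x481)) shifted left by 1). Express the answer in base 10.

2874

0x3847 = 11100001000111
→ shifted left by 2 (mod 2^14) → 10000100011100 = 8476
0x481 = 00010010000001
→ OR → 10010110011101 = 9629
→ shifted left by 1 (mod 2^14) → 00101100111010 = 2874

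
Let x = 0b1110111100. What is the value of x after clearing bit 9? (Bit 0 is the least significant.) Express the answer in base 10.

444

x = 1110111100
bit 9 is currently 1; clear it via x & ~(1 << 9) = x & ~512
→ 0110111100 = 444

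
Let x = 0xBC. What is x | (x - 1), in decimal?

191

x = 10111100 = 188
x - 1 = 10111011
OR    = 10111111 = 191
(x | (x - 1) sets all bits below the lowest set bit.)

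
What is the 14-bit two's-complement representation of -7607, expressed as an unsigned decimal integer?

8777

7607 in 14 bits: 01110110110111
Invert: 10001001001000
Add 1:  10001001001001 = 8777
(Check: 2^14 - 7607 = 16384 - 7607 = 8777.)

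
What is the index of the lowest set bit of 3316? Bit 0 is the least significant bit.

3316 = 110011110100
Trailing zeros: 2, so the lowest set bit is bit 2 (value 4).

2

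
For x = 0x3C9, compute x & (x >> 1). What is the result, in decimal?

448

x = 1111001001 = 969
x>>1 = 0111100100
AND  = 0111000000 = 448
(x & (x >> 1) has a 1 wherever x has two consecutive 1 bits.)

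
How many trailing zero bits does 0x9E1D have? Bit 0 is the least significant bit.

0x9E1D = 1001111000011101
Trailing zeros: 0, so the lowest set bit is bit 0 (value 1).

0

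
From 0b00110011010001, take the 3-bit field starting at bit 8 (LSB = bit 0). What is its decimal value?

4

v = 00110011010001
Shift right by 8: 001100
Mask low 3 bits: 100 = 4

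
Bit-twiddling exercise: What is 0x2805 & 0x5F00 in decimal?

2048

0x2805 = 010100000000101
0x5F00 = 101111100000000
AND → 000100000000000 = 2048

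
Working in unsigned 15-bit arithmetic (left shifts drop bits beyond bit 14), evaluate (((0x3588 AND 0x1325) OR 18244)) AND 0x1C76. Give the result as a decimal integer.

5188

0x3588 = 011010110001000
0x1325 = 001001100100101
→ AND → 001000100000000 = 4352
18244 = 100011101000100
→ OR → 101011101000100 = 22340
0x1C76 = 001110001110110
→ AND → 001010001000100 = 5188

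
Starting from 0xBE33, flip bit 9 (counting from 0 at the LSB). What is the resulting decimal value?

48179

x = 1011111000110011
bit 9 is currently 1; toggle it via x ^ (1 << 9) = x ^ 512
→ 1011110000110011 = 48179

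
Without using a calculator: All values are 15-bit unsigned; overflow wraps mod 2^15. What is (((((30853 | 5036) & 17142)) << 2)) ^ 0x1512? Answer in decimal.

30853 = 111100010000101
5036 = 001001110101100
→ | → 111101110101101 = 31661
17142 = 100001011110110
→ & → 100001010100100 = 17060
→ << 2 (mod 2^15) → 000101010010000 = 2704
0x1512 = 001010100010010
→ ^ → 001111110000010 = 8066

8066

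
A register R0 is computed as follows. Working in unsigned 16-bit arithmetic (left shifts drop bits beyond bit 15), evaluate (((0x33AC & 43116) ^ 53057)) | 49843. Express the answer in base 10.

0x33AC = 0011001110101100
43116 = 1010100001101100
→ & → 0010000000101100 = 8236
53057 = 1100111101000001
→ ^ → 1110111101101101 = 61293
49843 = 1100001010110011
→ | → 1110111111111111 = 61439

61439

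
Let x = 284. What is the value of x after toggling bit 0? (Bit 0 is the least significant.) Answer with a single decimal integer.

285

x = 000000100011100
bit 0 is currently 0; toggle it via x ^ (1 << 0) = x ^ 1
→ 000000100011101 = 285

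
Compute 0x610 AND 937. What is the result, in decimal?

512

0x610 = 11000010000
937 = 01110101001
AND → 01000000000 = 512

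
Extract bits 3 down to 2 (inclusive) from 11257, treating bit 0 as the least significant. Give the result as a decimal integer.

2

v = 10101111111001
Shift right by 2: 101011111110
Mask low 2 bits: 10 = 2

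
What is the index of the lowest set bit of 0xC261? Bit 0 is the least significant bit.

0

0xC261 = 1100001001100001
Trailing zeros: 0, so the lowest set bit is bit 0 (value 1).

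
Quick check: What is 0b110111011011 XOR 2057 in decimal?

a = 110111011011
2057 = 100000001001
XOR → 010111010010 = 1490

1490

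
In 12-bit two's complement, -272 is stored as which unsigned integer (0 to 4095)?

272 in 12 bits: 000100010000
Invert: 111011101111
Add 1:  111011110000 = 3824
(Check: 2^12 - 272 = 4096 - 272 = 3824.)

3824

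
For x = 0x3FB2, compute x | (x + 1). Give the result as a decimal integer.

x = 11111110110010 = 16306
x + 1 = 11111110110011
OR    = 11111110110011 = 16307
(x | (x + 1) sets the lowest cleared bit.)

16307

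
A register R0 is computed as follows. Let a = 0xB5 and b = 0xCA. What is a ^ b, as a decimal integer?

0xB5 = 10110101
0xCA = 11001010
XOR → 01111111 = 127

127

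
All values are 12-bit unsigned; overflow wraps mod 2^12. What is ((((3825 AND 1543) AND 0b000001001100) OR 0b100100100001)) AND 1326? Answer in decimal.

3825 = 111011110001
1543 = 011000000111
→ AND → 011000000001 = 1537
0b000001001100 = 000001001100
→ AND → 000000000000 = 0
0b100100100001 = 100100100001
→ OR → 100100100001 = 2337
1326 = 010100101110
→ AND → 000100100000 = 288

288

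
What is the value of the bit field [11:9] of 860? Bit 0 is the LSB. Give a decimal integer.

v = 001101011100
Shift right by 9: 001
Mask low 3 bits: 001 = 1

1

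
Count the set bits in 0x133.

0x133 = 100110011
Count the 1s: 1 + 1 + 1 + 1 + 1 = 5

5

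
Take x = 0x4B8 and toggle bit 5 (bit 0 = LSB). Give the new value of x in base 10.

1176

x = 10010111000
bit 5 is currently 1; toggle it via x ^ (1 << 5) = x ^ 32
→ 10010011000 = 1176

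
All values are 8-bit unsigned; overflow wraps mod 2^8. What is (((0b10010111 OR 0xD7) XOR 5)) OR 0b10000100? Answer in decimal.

0b10010111 = 10010111
0xD7 = 11010111
→ OR → 11010111 = 215
5 = 00000101
→ XOR → 11010010 = 210
0b10000100 = 10000100
→ OR → 11010110 = 214

214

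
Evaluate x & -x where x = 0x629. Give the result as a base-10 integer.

1

x = 11000101001 = 1577
-x (two's complement) = …00111010111
AND   = 00000000001 = 1
(x & -x isolates the lowest set bit of x.)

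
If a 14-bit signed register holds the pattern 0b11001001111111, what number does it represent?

pattern = 11001001111111 (MSB is 1 ⇒ negative)
Invert: 00110110000000, add 1 → 00110110000001 = 3457, so the value is -3457.
(Equivalently: 12927 - 2^14 = 12927 - 16384 = -3457.)

-3457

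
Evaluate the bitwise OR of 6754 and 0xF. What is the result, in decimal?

6767

6754 = 1101001100010
0xF = 0000000001111
 OR → 1101001101111 = 6767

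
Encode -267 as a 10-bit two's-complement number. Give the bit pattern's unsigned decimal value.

757

267 in 10 bits: 0100001011
Invert: 1011110100
Add 1:  1011110101 = 757
(Check: 2^10 - 267 = 1024 - 267 = 757.)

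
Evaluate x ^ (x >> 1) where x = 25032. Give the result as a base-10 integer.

x = 110000111001000 = 25032
x>>1 = 011000011100100
XOR  = 101000100101100 = 20780
(x ^ (x >> 1) gives the standard binary-reflected Gray code of x.)

20780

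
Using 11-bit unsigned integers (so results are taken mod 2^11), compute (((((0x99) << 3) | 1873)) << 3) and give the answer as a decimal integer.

1736

0x99 = 00010011001
→ << 3 (mod 2^11) → 10011001000 = 1224
1873 = 11101010001
→ | → 11111011001 = 2009
→ << 3 (mod 2^11) → 11011001000 = 1736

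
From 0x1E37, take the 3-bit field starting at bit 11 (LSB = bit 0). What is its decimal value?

3

v = 01111000110111
Shift right by 11: 011
Mask low 3 bits: 011 = 3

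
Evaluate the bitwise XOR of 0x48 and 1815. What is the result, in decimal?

0x48 = 00001001000
1815 = 11100010111
XOR → 11101011111 = 1887

1887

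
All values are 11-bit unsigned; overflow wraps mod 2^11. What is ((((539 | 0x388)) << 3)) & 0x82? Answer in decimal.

539 = 01000011011
0x388 = 01110001000
→ | → 01110011011 = 923
→ << 3 (mod 2^11) → 10011011000 = 1240
0x82 = 00010000010
→ & → 00010000000 = 128

128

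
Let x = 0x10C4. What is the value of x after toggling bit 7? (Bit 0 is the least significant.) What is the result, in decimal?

4164

x = 1000011000100
bit 7 is currently 1; toggle it via x ^ (1 << 7) = x ^ 128
→ 1000001000100 = 4164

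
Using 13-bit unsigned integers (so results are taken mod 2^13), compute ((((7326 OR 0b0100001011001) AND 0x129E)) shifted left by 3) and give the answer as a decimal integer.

7326 = 1110010011110
0b0100001011001 = 0100001011001
→ OR → 1110011011111 = 7391
0x129E = 1001010011110
→ AND → 1000010011110 = 4254
→ shifted left by 3 (mod 2^13) → 0010011110000 = 1264

1264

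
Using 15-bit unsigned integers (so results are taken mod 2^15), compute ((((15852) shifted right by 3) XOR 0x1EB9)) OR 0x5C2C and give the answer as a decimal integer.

23852

15852 = 011110111101100
→ shifted right by 3 → 000011110111101 = 1981
0x1EB9 = 001111010111001
→ XOR → 001100100000100 = 6404
0x5C2C = 101110000101100
→ OR → 101110100101100 = 23852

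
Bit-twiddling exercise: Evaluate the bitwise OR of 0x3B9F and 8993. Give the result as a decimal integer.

15295

0x3B9F = 11101110011111
8993 = 10001100100001
 OR → 11101110111111 = 15295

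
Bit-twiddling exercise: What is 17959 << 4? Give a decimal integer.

17959 = 0000100011000100111
shift left by 4 → 1000110001001110000 = 287344
(equivalently, 17959 × 2^4 = 17959 × 16)

287344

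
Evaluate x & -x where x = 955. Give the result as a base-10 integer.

x = 1110111011 = 955
-x (two's complement) = …0001000101
AND   = 0000000001 = 1
(x & -x isolates the lowest set bit of x.)

1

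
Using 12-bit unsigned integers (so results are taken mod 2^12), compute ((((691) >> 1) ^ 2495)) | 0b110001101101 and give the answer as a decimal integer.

691 = 001010110011
→ >> 1 → 000101011001 = 345
2495 = 100110111111
→ ^ → 100011100110 = 2278
0b110001101101 = 110001101101
→ | → 110011101111 = 3311

3311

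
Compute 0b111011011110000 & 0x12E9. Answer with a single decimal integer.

4832

a = 111011011110000
0x12E9 = 001001011101001
AND → 001001011100000 = 4832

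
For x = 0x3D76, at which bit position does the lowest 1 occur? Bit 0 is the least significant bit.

1

0x3D76 = 11110101110110
Trailing zeros: 1, so the lowest set bit is bit 1 (value 2).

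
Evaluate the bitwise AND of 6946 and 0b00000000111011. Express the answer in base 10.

34

6946 = 1101100100010
b = 0000000111011
AND → 0000000100010 = 34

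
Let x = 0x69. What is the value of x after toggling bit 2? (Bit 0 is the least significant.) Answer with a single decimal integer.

109

x = 00000001101001
bit 2 is currently 0; toggle it via x ^ (1 << 2) = x ^ 4
→ 00000001101101 = 109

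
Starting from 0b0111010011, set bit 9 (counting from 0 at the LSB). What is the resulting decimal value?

979

x = 0111010011
bit 9 is currently 0; set it via x | (1 << 9) = x | 512
→ 1111010011 = 979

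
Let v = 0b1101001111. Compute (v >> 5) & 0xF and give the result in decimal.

10

v = 1101001111
Shift right by 5: 11010
Mask low 4 bits: 1010 = 10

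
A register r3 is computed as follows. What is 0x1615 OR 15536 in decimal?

0x1615 = 01011000010101
15536 = 11110010110000
 OR → 11111010110101 = 16053

16053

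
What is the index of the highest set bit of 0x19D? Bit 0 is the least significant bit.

8

0x19D = 110011101
The topmost 1 is at position 8 (since 2^8 = 256 ≤ 413 < 512).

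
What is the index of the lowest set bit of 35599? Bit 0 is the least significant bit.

0

35599 = 1000101100001111
Trailing zeros: 0, so the lowest set bit is bit 0 (value 1).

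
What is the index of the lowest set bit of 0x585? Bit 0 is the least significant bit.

0

0x585 = 10110000101
Trailing zeros: 0, so the lowest set bit is bit 0 (value 1).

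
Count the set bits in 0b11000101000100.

5

n = 11000101000100
Count the 1s: 1 + 1 + 1 + 1 + 1 = 5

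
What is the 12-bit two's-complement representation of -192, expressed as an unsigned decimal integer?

192 in 12 bits: 000011000000
Invert: 111100111111
Add 1:  111101000000 = 3904
(Check: 2^12 - 192 = 4096 - 192 = 3904.)

3904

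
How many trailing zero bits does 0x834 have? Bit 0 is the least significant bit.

0x834 = 100000110100
Trailing zeros: 2, so the lowest set bit is bit 2 (value 4).

2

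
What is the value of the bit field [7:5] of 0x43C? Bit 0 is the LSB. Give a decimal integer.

1

v = 0010000111100
Shift right by 5: 00100001
Mask low 3 bits: 001 = 1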